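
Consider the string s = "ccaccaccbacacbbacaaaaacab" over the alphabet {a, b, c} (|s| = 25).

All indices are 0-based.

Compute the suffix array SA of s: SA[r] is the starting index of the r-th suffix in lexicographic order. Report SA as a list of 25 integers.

[17, 18, 19, 20, 23, 15, 21, 9, 11, 2, 5, 24, 14, 8, 13, 16, 22, 10, 1, 4, 7, 12, 0, 3, 6]

rank→(start, suffix):
  0 → (17, 'aaaaacab')
  1 → (18, 'aaaacab')
  2 → (19, 'aaacab')
  3 → (20, 'aacab')
  4 → (23, 'ab')
  5 → (15, 'acaaaaacab')
  6 → (21, 'acab')
  7 → (9, 'acacbbacaaaaacab')
  8 → (11, 'acbbacaaaaacab')
  9 → (2, 'accaccbacacbbacaaaaacab')
  10 → (5, 'accbacacbbacaaaaacab')
  11 → (24, 'b')
  12 → (14, 'bacaaaaacab')
  13 → (8, 'bacacbbacaaaaacab')
  14 → (13, 'bbacaaaaacab')
  15 → (16, 'caaaaacab')
  16 → (22, 'cab')
  17 → (10, 'cacbbacaaaaacab')
  18 → (1, 'caccaccbacacbbacaaaaacab')
  19 → (4, 'caccbacacbbacaaaaacab')
  20 → (7, 'cbacacbbacaaaaacab')
  21 → (12, 'cbbacaaaaacab')
  22 → (0, 'ccaccaccbacacbbacaaaaacab')
  23 → (3, 'ccaccbacacbbacaaaaacab')
  24 → (6, 'ccbacacbbacaaaaacab')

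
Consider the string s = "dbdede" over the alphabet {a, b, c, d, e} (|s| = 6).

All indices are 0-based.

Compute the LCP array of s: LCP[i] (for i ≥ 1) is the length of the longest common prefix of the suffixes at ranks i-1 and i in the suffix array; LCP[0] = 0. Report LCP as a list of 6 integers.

sorted suffixes:
  #0 SA[0]=1  'bdede'
  #1 SA[1]=0  'dbdede'
  #2 SA[2]=4  'de'
  #3 SA[3]=2  'dede'
  #4 SA[4]=5  'e'
  #5 SA[5]=3  'ede'

SA = [1, 0, 4, 2, 5, 3]
[i] adj suffixes → lcp
  [1] 1/0 → 0 ('')
  [2] 0/4 → 1 ('d')
  [3] 4/2 → 2 ('de')
  [4] 2/5 → 0 ('')
  [5] 5/3 → 1 ('e')

[0, 0, 1, 2, 0, 1]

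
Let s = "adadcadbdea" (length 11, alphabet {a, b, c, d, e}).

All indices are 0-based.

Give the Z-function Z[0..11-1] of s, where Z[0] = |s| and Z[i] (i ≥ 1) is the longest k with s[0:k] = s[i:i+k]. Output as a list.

[11, 0, 2, 0, 0, 2, 0, 0, 0, 0, 1]

Z[0]=11
i=1: fresh scan; Z[1]=0
i=2: fresh scan; Z[2]=2 scan→box=[2,4)
i=3: min(r-i=1, Z[1]=0)=0; Z[3]=0
i=4: fresh scan; Z[4]=0
i=5: fresh scan; Z[5]=2 scan→box=[5,7)
i=6: min(r-i=1, Z[1]=0)=0; Z[6]=0
i=7: fresh scan; Z[7]=0
i=8: fresh scan; Z[8]=0
i=9: fresh scan; Z[9]=0
i=10: fresh scan; Z[10]=1 scan→box=[10,11)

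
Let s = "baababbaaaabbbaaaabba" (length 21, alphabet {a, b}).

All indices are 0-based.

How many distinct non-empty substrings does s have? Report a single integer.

169

rank | idx | suffix
   0 |  20 | a
   1 |  14 | aaaabba
   2 |   7 | aaaabbbaaaabba
   3 |  15 | aaabba
   4 |   8 | aaabbbaaaabba
   5 |   1 | aababbaaaabbbaaaabba
   6 |  16 | aabba
   7 |   9 | aabbbaaaabba
   8 |   2 | ababbaaaabbbaaaabba
   9 |  17 | abba
  10 |   4 | abbaaaabbbaaaabba
  11 |  10 | abbbaaaabba
  12 |  19 | ba
  13 |  13 | baaaabba
  14 |   6 | baaaabbbaaaabba
  15 |   0 | baababbaaaabbbaaaabba
  16 |   3 | babbaaaabbbaaaabba
  17 |  18 | bba
  18 |  12 | bbaaaabba
  19 |   5 | bbaaaabbbaaaabba
  20 |  11 | bbbaaaabba

SA = [20, 14, 7, 15, 8, 1, 16, 9, 2, 17, 4, 10, 19, 13, 6, 0, 3, 18, 12, 5, 11]
i: (SA[i-1],SA[i]) lcp shared
  1: (20,14) 1 'a'
  2: (14,7) 6 'aaaabb'
  3: (7,15) 3 'aaa'
  4: (15,8) 5 'aaabb'
  5: (8,1) 2 'aa'
  6: (1,16) 3 'aab'
  7: (16,9) 4 'aabb'
  8: (9,2) 1 'a'
  9: (2,17) 2 'ab'
  10: (17,4) 4 'abba'
  11: (4,10) 3 'abb'
  12: (10,19) 0 ''
  13: (19,13) 2 'ba'
  14: (13,6) 7 'baaaabb'
  15: (6,0) 3 'baa'
  16: (0,3) 2 'ba'
  17: (3,18) 1 'b'
  18: (18,12) 3 'bba'
  19: (12,5) 8 'bbaaaabb'
  20: (5,11) 2 'bb'

n(n+1)/2 = 21·22/2 = 231
Σ LCP = 0 + 1 + 6 + 3 + 5 + 2 + 3 + 4 + 1 + 2 + 4 + 3 + 0 + 2 + 7 + 3 + 2 + 1 + 3 + 8 + 2 = 62
distinct = 231 − 62 = 169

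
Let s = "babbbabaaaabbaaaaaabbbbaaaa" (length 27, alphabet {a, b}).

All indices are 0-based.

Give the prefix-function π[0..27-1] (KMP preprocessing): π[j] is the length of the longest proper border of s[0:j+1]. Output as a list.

[0, 0, 1, 1, 1, 2, 3, 2, 0, 0, 0, 1, 1, 2, 0, 0, 0, 0, 0, 1, 1, 1, 1, 2, 0, 0, 0]

π[0] = 0
j=1 s[j]='a': π[1]=0 (border '')
j=2 s[j]='b': π[2]=1 (border 'b')
j=3 s[j]='b': k: 1→0; π[3]=1 (border 'b')
j=4 s[j]='b': k: 1→0; π[4]=1 (border 'b')
j=5 s[j]='a': π[5]=2 (border 'ba')
j=6 s[j]='b': π[6]=3 (border 'bab')
j=7 s[j]='a': k: 3→1; π[7]=2 (border 'ba')
j=8 s[j]='a': k: 2→0; π[8]=0 (border '')
j=9 s[j]='a': π[9]=0 (border '')
j=10 s[j]='a': π[10]=0 (border '')
j=11 s[j]='b': π[11]=1 (border 'b')
j=12 s[j]='b': k: 1→0; π[12]=1 (border 'b')
j=13 s[j]='a': π[13]=2 (border 'ba')
j=14 s[j]='a': k: 2→0; π[14]=0 (border '')
j=15 s[j]='a': π[15]=0 (border '')
j=16 s[j]='a': π[16]=0 (border '')
j=17 s[j]='a': π[17]=0 (border '')
j=18 s[j]='a': π[18]=0 (border '')
j=19 s[j]='b': π[19]=1 (border 'b')
j=20 s[j]='b': k: 1→0; π[20]=1 (border 'b')
j=21 s[j]='b': k: 1→0; π[21]=1 (border 'b')
j=22 s[j]='b': k: 1→0; π[22]=1 (border 'b')
j=23 s[j]='a': π[23]=2 (border 'ba')
j=24 s[j]='a': k: 2→0; π[24]=0 (border '')
j=25 s[j]='a': π[25]=0 (border '')
j=26 s[j]='a': π[26]=0 (border '')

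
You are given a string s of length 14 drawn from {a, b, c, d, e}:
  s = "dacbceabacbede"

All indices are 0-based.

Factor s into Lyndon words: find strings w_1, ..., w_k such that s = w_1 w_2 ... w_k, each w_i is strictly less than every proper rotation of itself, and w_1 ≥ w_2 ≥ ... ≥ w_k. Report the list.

["d", "acbce", "abacbede"]

emit factor 1: 'd' (i=0, period=1)
emit factor 2: 'acbce' (i=1, period=5)
emit factor 3: 'abacbede' (i=6, period=8)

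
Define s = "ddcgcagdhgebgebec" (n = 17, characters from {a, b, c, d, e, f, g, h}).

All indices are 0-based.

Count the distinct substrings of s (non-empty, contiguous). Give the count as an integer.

rank | idx | suffix
   0 |   5 | agdhgebgebec
   1 |  14 | bec
   2 |  11 | bgebec
   3 |  16 | c
   4 |   4 | cagdhgebgebec
   5 |   2 | cgcagdhgebgebec
   6 |   1 | dcgcagdhgebgebec
   7 |   0 | ddcgcagdhgebgebec
   8 |   7 | dhgebgebec
   9 |  13 | ebec
  10 |  10 | ebgebec
  11 |  15 | ec
  12 |   3 | gcagdhgebgebec
  13 |   6 | gdhgebgebec
  14 |  12 | gebec
  15 |   9 | gebgebec
  16 |   8 | hgebgebec

SA = [5, 14, 11, 16, 4, 2, 1, 0, 7, 13, 10, 15, 3, 6, 12, 9, 8]
[i] adj suffixes → lcp
  [1] 5/14 → 0 ('')
  [2] 14/11 → 1 ('b')
  [3] 11/16 → 0 ('')
  [4] 16/4 → 1 ('c')
  [5] 4/2 → 1 ('c')
  [6] 2/1 → 0 ('')
  [7] 1/0 → 1 ('d')
  [8] 0/7 → 1 ('d')
  [9] 7/13 → 0 ('')
  [10] 13/10 → 2 ('eb')
  [11] 10/15 → 1 ('e')
  [12] 15/3 → 0 ('')
  [13] 3/6 → 1 ('g')
  [14] 6/12 → 1 ('g')
  [15] 12/9 → 3 ('geb')
  [16] 9/8 → 0 ('')

n(n+1)/2 = 17·18/2 = 153
Σ LCP = 0 + 0 + 1 + 0 + 1 + 1 + 0 + 1 + 1 + 0 + 2 + 1 + 0 + 1 + 1 + 3 + 0 = 13
distinct = 153 − 13 = 140

140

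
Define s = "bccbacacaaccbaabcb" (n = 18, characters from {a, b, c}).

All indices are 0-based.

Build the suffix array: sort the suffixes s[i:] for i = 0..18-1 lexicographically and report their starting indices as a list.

sorted suffixes:
  #0 SA[0]=13  'aabcb'
  #1 SA[1]=8  'aaccbaabcb'
  #2 SA[2]=14  'abcb'
  #3 SA[3]=6  'acaaccbaabcb'
  #4 SA[4]=4  'acacaaccbaabcb'
  #5 SA[5]=9  'accbaabcb'
  #6 SA[6]=17  'b'
  #7 SA[7]=12  'baabcb'
  #8 SA[8]=3  'bacacaaccbaabcb'
  #9 SA[9]=15  'bcb'
  #10 SA[10]=0  'bccbacacaaccbaabcb'
  #11 SA[11]=7  'caaccbaabcb'
  #12 SA[12]=5  'cacaaccbaabcb'
  #13 SA[13]=16  'cb'
  #14 SA[14]=11  'cbaabcb'
  #15 SA[15]=2  'cbacacaaccbaabcb'
  #16 SA[16]=10  'ccbaabcb'
  #17 SA[17]=1  'ccbacacaaccbaabcb'

[13, 8, 14, 6, 4, 9, 17, 12, 3, 15, 0, 7, 5, 16, 11, 2, 10, 1]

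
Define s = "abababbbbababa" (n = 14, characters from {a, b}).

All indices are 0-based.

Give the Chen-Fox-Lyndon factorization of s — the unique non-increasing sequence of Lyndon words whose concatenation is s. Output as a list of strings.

emit factor 1: 'abababbbb' (i=0, period=9)
emit factor 2: 'ab' (i=9, period=2)
emit factor 3: 'ab' (i=11, period=2)
emit factor 4: 'a' (i=13, period=1)

["abababbbb", "ab", "ab", "a"]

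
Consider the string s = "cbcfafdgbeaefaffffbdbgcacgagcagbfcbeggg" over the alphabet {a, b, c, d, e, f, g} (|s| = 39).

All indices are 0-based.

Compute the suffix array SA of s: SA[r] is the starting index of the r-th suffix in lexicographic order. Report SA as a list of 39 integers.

[23, 10, 4, 13, 29, 26, 1, 18, 8, 34, 31, 20, 22, 28, 0, 33, 2, 24, 19, 6, 9, 11, 35, 3, 12, 17, 32, 5, 16, 15, 14, 38, 25, 7, 30, 21, 27, 37, 36]

rank→(start, suffix):
  0 → (23, 'acgagcagbfcbeggg')
  1 → (10, 'aefaffffbdbgcacgagcagbfcbeggg')
  2 → (4, 'afdgbeaefaffffbdbgcacgagcagbfcbeggg')
  3 → (13, 'affffbdbgcacgagcagbfcbeggg')
  4 → (29, 'agbfcbeggg')
  5 → (26, 'agcagbfcbeggg')
  6 → (1, 'bcfafdgbeaefaffffbdbgcacgagcagbfcbeggg')
  7 → (18, 'bdbgcacgagcagbfcbeggg')
  8 → (8, 'beaefaffffbdbgcacgagcagbfcbeggg')
  9 → (34, 'beggg')
  10 → (31, 'bfcbeggg')
  11 → (20, 'bgcacgagcagbfcbeggg')
  12 → (22, 'cacgagcagbfcbeggg')
  13 → (28, 'cagbfcbeggg')
  14 → (0, 'cbcfafdgbeaefaffffbdbgcacgagcagbfcbeggg')
  15 → (33, 'cbeggg')
  16 → (2, 'cfafdgbeaefaffffbdbgcacgagcagbfcbeggg')
  17 → (24, 'cgagcagbfcbeggg')
  18 → (19, 'dbgcacgagcagbfcbeggg')
  19 → (6, 'dgbeaefaffffbdbgcacgagcagbfcbeggg')
  20 → (9, 'eaefaffffbdbgcacgagcagbfcbeggg')
  21 → (11, 'efaffffbdbgcacgagcagbfcbeggg')
  22 → (35, 'eggg')
  23 → (3, 'fafdgbeaefaffffbdbgcacgagcagbfcbeggg')
  24 → (12, 'faffffbdbgcacgagcagbfcbeggg')
  25 → (17, 'fbdbgcacgagcagbfcbeggg')
  26 → (32, 'fcbeggg')
  27 → (5, 'fdgbeaefaffffbdbgcacgagcagbfcbeggg')
  28 → (16, 'ffbdbgcacgagcagbfcbeggg')
  29 → (15, 'fffbdbgcacgagcagbfcbeggg')
  30 → (14, 'ffffbdbgcacgagcagbfcbeggg')
  31 → (38, 'g')
  32 → (25, 'gagcagbfcbeggg')
  33 → (7, 'gbeaefaffffbdbgcacgagcagbfcbeggg')
  34 → (30, 'gbfcbeggg')
  35 → (21, 'gcacgagcagbfcbeggg')
  36 → (27, 'gcagbfcbeggg')
  37 → (37, 'gg')
  38 → (36, 'ggg')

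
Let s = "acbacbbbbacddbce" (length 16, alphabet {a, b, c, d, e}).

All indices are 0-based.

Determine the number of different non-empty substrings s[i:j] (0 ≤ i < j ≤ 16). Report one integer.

rank→(start, suffix):
  0 → (0, 'acbacbbbbacddbce')
  1 → (3, 'acbbbbacddbce')
  2 → (9, 'acddbce')
  3 → (2, 'bacbbbbacddbce')
  4 → (8, 'bacddbce')
  5 → (7, 'bbacddbce')
  6 → (6, 'bbbacddbce')
  7 → (5, 'bbbbacddbce')
  8 → (13, 'bce')
  9 → (1, 'cbacbbbbacddbce')
  10 → (4, 'cbbbbacddbce')
  11 → (10, 'cddbce')
  12 → (14, 'ce')
  13 → (12, 'dbce')
  14 → (11, 'ddbce')
  15 → (15, 'e')

SA = [0, 3, 9, 2, 8, 7, 6, 5, 13, 1, 4, 10, 14, 12, 11, 15]
i: (SA[i-1],SA[i]) lcp shared
  1: (0,3) 3 'acb'
  2: (3,9) 2 'ac'
  3: (9,2) 0 ''
  4: (2,8) 3 'bac'
  5: (8,7) 1 'b'
  6: (7,6) 2 'bb'
  7: (6,5) 3 'bbb'
  8: (5,13) 1 'b'
  9: (13,1) 0 ''
  10: (1,4) 2 'cb'
  11: (4,10) 1 'c'
  12: (10,14) 1 'c'
  13: (14,12) 0 ''
  14: (12,11) 1 'd'
  15: (11,15) 0 ''

n(n+1)/2 = 16·17/2 = 136
Σ LCP = 0 + 3 + 2 + 0 + 3 + 1 + 2 + 3 + 1 + 0 + 2 + 1 + 1 + 0 + 1 + 0 = 20
distinct = 136 − 20 = 116

116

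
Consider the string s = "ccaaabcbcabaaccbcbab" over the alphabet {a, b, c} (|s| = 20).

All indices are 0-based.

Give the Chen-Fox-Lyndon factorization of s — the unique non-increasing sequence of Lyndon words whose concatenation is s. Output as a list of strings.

emit factor 1: 'c' (i=0, period=1)
emit factor 2: 'c' (i=1, period=1)
emit factor 3: 'aaabcbcabaaccbcbab' (i=2, period=18)

["c", "c", "aaabcbcabaaccbcbab"]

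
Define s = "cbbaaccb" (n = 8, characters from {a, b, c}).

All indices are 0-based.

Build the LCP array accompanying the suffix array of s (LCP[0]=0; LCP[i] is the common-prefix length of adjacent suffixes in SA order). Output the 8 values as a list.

rank→(start, suffix):
  0 → (3, 'aaccb')
  1 → (4, 'accb')
  2 → (7, 'b')
  3 → (2, 'baaccb')
  4 → (1, 'bbaaccb')
  5 → (6, 'cb')
  6 → (0, 'cbbaaccb')
  7 → (5, 'ccb')

SA = [3, 4, 7, 2, 1, 6, 0, 5]
[i] adj suffixes → lcp
  [1] 3/4 → 1 ('a')
  [2] 4/7 → 0 ('')
  [3] 7/2 → 1 ('b')
  [4] 2/1 → 1 ('b')
  [5] 1/6 → 0 ('')
  [6] 6/0 → 2 ('cb')
  [7] 0/5 → 1 ('c')

[0, 1, 0, 1, 1, 0, 2, 1]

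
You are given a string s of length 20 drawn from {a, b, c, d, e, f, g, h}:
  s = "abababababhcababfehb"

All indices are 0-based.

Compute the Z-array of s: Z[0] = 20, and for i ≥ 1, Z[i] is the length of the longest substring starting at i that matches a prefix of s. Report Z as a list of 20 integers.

Z[0]=20
i=1: i≥r, start 0; Z[1]=0
i=2: i≥r, start 0; Z[2]=8 extend→box=[2,10)
i=3: min(r-i=7, Z[1]=0)=0; Z[3]=0
i=4: min(r-i=6, Z[2]=8)=6; Z[4]=6
i=5: min(r-i=5, Z[3]=0)=0; Z[5]=0
i=6: min(r-i=4, Z[4]=6)=4; Z[6]=4
i=7: min(r-i=3, Z[5]=0)=0; Z[7]=0
i=8: min(r-i=2, Z[6]=4)=2; Z[8]=2
i=9: min(r-i=1, Z[7]=0)=0; Z[9]=0
i=10: i≥r, start 0; Z[10]=0
i=11: i≥r, start 0; Z[11]=0
i=12: i≥r, start 0; Z[12]=4 extend→box=[12,16)
i=13: min(r-i=3, Z[1]=0)=0; Z[13]=0
i=14: min(r-i=2, Z[2]=8)=2; Z[14]=2
i=15: min(r-i=1, Z[3]=0)=0; Z[15]=0
i=16: i≥r, start 0; Z[16]=0
i=17: i≥r, start 0; Z[17]=0
i=18: i≥r, start 0; Z[18]=0
i=19: i≥r, start 0; Z[19]=0

[20, 0, 8, 0, 6, 0, 4, 0, 2, 0, 0, 0, 4, 0, 2, 0, 0, 0, 0, 0]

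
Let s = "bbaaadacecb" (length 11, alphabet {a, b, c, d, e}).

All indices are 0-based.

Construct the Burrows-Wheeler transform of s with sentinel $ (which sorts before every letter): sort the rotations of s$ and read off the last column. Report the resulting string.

rank  rotation      last
    0  $bbaaadacecb  b
    1  aaadacecb$bb  b
    2  aadacecb$bba  a
    3  acecb$bbaaad  d
    4  adacecb$bbaa  a
    5  b$bbaaadacec  c
    6  baaadacecb$b  b
    7  bbaaadacecb$  $
    8  cb$bbaaadace  e
    9  cecb$bbaaada  a
   10  dacecb$bbaaa  a
   11  ecb$bbaaadac  c

bbadacb$eaac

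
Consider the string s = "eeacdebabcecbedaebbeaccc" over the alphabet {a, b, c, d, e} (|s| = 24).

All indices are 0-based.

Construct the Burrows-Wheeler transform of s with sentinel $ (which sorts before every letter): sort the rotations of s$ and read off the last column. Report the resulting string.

cbeedeeabccecaabecbedacb$

rank  rotation                   last
    0  $eeacdebabcecbedaebbeaccc  c
    1  abcecbedaebbeaccc$eeacdeb  b
    2  accc$eeacdebabcecbedaebbe  e
    3  acdebabcecbedaebbeaccc$ee  e
    4  aebbeaccc$eeacdebabcecbed  d
    5  babcecbedaebbeaccc$eeacde  e
    6  bbeaccc$eeacdebabcecbedae  e
    7  bcecbedaebbeaccc$eeacdeba  a
    8  beaccc$eeacdebabcecbedaeb  b
    9  bedaebbeaccc$eeacdebabcec  c
   10  c$eeacdebabcecbedaebbeacc  c
   11  cbedaebbeaccc$eeacdebabce  e
   12  cc$eeacdebabcecbedaebbeac  c
   13  ccc$eeacdebabcecbedaebbea  a
   14  cdebabcecbedaebbeaccc$eea  a
   15  cecbedaebbeaccc$eeacdebab  b
   16  daebbeaccc$eeacdebabcecbe  e
   17  debabcecbedaebbeaccc$eeac  c
   18  eaccc$eeacdebabcecbedaebb  b
   19  eacdebabcecbedaebbeaccc$e  e
   20  ebabcecbedaebbeaccc$eeacd  d
   21  ebbeaccc$eeacdebabcecbeda  a
   22  ecbedaebbeaccc$eeacdebabc  c
   23  edaebbeaccc$eeacdebabcecb  b
   24  eeacdebabcecbedaebbeaccc$  $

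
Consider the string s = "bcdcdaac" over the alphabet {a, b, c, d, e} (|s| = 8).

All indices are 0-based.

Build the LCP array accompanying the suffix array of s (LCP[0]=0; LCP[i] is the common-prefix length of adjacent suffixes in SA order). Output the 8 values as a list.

sorted suffixes:
  #0 SA[0]=5  'aac'
  #1 SA[1]=6  'ac'
  #2 SA[2]=0  'bcdcdaac'
  #3 SA[3]=7  'c'
  #4 SA[4]=3  'cdaac'
  #5 SA[5]=1  'cdcdaac'
  #6 SA[6]=4  'daac'
  #7 SA[7]=2  'dcdaac'

SA = [5, 6, 0, 7, 3, 1, 4, 2]
i: (SA[i-1],SA[i]) lcp shared
  1: (5,6) 1 'a'
  2: (6,0) 0 ''
  3: (0,7) 0 ''
  4: (7,3) 1 'c'
  5: (3,1) 2 'cd'
  6: (1,4) 0 ''
  7: (4,2) 1 'd'

[0, 1, 0, 0, 1, 2, 0, 1]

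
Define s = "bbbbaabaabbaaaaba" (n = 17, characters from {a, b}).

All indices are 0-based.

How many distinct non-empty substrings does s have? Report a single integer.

115

sorted suffixes:
  #0 SA[0]=16  'a'
  #1 SA[1]=11  'aaaaba'
  #2 SA[2]=12  'aaaba'
  #3 SA[3]=13  'aaba'
  #4 SA[4]=4  'aabaabbaaaaba'
  #5 SA[5]=7  'aabbaaaaba'
  #6 SA[6]=14  'aba'
  #7 SA[7]=5  'abaabbaaaaba'
  #8 SA[8]=8  'abbaaaaba'
  #9 SA[9]=15  'ba'
  #10 SA[10]=10  'baaaaba'
  #11 SA[11]=3  'baabaabbaaaaba'
  #12 SA[12]=6  'baabbaaaaba'
  #13 SA[13]=9  'bbaaaaba'
  #14 SA[14]=2  'bbaabaabbaaaaba'
  #15 SA[15]=1  'bbbaabaabbaaaaba'
  #16 SA[16]=0  'bbbbaabaabbaaaaba'

SA = [16, 11, 12, 13, 4, 7, 14, 5, 8, 15, 10, 3, 6, 9, 2, 1, 0]
i: (SA[i-1],SA[i]) lcp shared
  1: (16,11) 1 'a'
  2: (11,12) 3 'aaa'
  3: (12,13) 2 'aa'
  4: (13,4) 4 'aaba'
  5: (4,7) 3 'aab'
  6: (7,14) 1 'a'
  7: (14,5) 3 'aba'
  8: (5,8) 2 'ab'
  9: (8,15) 0 ''
  10: (15,10) 2 'ba'
  11: (10,3) 3 'baa'
  12: (3,6) 4 'baab'
  13: (6,9) 1 'b'
  14: (9,2) 4 'bbaa'
  15: (2,1) 2 'bb'
  16: (1,0) 3 'bbb'

n(n+1)/2 = 17·18/2 = 153
Σ LCP = 0 + 1 + 3 + 2 + 4 + 3 + 1 + 3 + 2 + 0 + 2 + 3 + 4 + 1 + 4 + 2 + 3 = 38
distinct = 153 − 38 = 115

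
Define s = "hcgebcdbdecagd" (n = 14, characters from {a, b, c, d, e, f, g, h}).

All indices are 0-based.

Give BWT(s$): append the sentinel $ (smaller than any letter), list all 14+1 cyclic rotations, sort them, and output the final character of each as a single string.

rank  rotation         last
    0  $hcgebcdbdecagd  d
    1  agd$hcgebcdbdec  c
    2  bcdbdecagd$hcge  e
    3  bdecagd$hcgebcd  d
    4  cagd$hcgebcdbde  e
    5  cdbdecagd$hcgeb  b
    6  cgebcdbdecagd$h  h
    7  d$hcgebcdbdecag  g
    8  dbdecagd$hcgebc  c
    9  decagd$hcgebcdb  b
   10  ebcdbdecagd$hcg  g
   11  ecagd$hcgebcdbd  d
   12  gd$hcgebcdbdeca  a
   13  gebcdbdecagd$hc  c
   14  hcgebcdbdecagd$  $

dcedebhgcbgdac$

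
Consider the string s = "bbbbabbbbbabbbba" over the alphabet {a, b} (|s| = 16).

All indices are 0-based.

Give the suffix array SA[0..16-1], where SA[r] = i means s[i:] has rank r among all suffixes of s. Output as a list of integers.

[15, 10, 4, 14, 9, 3, 13, 8, 2, 12, 7, 1, 11, 6, 0, 5]

sorted suffixes:
  #0 SA[0]=15  'a'
  #1 SA[1]=10  'abbbba'
  #2 SA[2]=4  'abbbbbabbbba'
  #3 SA[3]=14  'ba'
  #4 SA[4]=9  'babbbba'
  #5 SA[5]=3  'babbbbbabbbba'
  #6 SA[6]=13  'bba'
  #7 SA[7]=8  'bbabbbba'
  #8 SA[8]=2  'bbabbbbbabbbba'
  #9 SA[9]=12  'bbba'
  #10 SA[10]=7  'bbbabbbba'
  #11 SA[11]=1  'bbbabbbbbabbbba'
  #12 SA[12]=11  'bbbba'
  #13 SA[13]=6  'bbbbabbbba'
  #14 SA[14]=0  'bbbbabbbbbabbbba'
  #15 SA[15]=5  'bbbbbabbbba'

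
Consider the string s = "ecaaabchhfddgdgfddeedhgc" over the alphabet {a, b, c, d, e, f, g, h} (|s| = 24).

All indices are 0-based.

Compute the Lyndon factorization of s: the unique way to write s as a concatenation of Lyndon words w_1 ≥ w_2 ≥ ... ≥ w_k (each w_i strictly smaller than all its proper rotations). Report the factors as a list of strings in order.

emit factor 1: 'e' (i=0, period=1)
emit factor 2: 'c' (i=1, period=1)
emit factor 3: 'aaabchhfddgdgfddeedhgc' (i=2, period=22)

["e", "c", "aaabchhfddgdgfddeedhgc"]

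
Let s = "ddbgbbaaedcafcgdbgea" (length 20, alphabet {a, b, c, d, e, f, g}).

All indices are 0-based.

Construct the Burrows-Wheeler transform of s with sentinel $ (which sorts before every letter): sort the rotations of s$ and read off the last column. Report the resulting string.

rank  rotation               last
    0  $ddbgbbaaedcafcgdbgea  a
    1  a$ddbgbbaaedcafcgdbge  e
    2  aaedcafcgdbgea$ddbgbb  b
    3  aedcafcgdbgea$ddbgbba  a
    4  afcgdbgea$ddbgbbaaedc  c
    5  baaedcafcgdbgea$ddbgb  b
    6  bbaaedcafcgdbgea$ddbg  g
    7  bgbbaaedcafcgdbgea$dd  d
    8  bgea$ddbgbbaaedcafcgd  d
    9  cafcgdbgea$ddbgbbaaed  d
   10  cgdbgea$ddbgbbaaedcaf  f
   11  dbgbbaaedcafcgdbgea$d  d
   12  dbgea$ddbgbbaaedcafcg  g
   13  dcafcgdbgea$ddbgbbaae  e
   14  ddbgbbaaedcafcgdbgea$  $
   15  ea$ddbgbbaaedcafcgdbg  g
   16  edcafcgdbgea$ddbgbbaa  a
   17  fcgdbgea$ddbgbbaaedca  a
   18  gbbaaedcafcgdbgea$ddb  b
   19  gdbgea$ddbgbbaaedcafc  c
   20  gea$ddbgbbaaedcafcgdb  b

aebacbgdddfdge$gaabcb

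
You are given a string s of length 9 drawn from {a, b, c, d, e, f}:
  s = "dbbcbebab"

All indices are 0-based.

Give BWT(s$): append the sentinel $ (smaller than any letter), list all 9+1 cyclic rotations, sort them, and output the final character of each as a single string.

bbaedbcb$b

rank  rotation    last
    0  $dbbcbebab  b
    1  ab$dbbcbeb  b
    2  b$dbbcbeba  a
    3  bab$dbbcbe  e
    4  bbcbebab$d  d
    5  bcbebab$db  b
    6  bebab$dbbc  c
    7  cbebab$dbb  b
    8  dbbcbebab$  $
    9  ebab$dbbcb  b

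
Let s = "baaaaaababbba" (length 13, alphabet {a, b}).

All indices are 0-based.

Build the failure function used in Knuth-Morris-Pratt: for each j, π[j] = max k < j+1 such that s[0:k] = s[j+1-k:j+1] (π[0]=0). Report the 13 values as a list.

[0, 0, 0, 0, 0, 0, 0, 1, 2, 1, 1, 1, 2]

π[0] = 0
j=1 s[j]='a': π[1]=0 (border '')
j=2 s[j]='a': π[2]=0 (border '')
j=3 s[j]='a': π[3]=0 (border '')
j=4 s[j]='a': π[4]=0 (border '')
j=5 s[j]='a': π[5]=0 (border '')
j=6 s[j]='a': π[6]=0 (border '')
j=7 s[j]='b': π[7]=1 (border 'b')
j=8 s[j]='a': π[8]=2 (border 'ba')
j=9 s[j]='b': k: 2→0; π[9]=1 (border 'b')
j=10 s[j]='b': k: 1→0; π[10]=1 (border 'b')
j=11 s[j]='b': k: 1→0; π[11]=1 (border 'b')
j=12 s[j]='a': π[12]=2 (border 'ba')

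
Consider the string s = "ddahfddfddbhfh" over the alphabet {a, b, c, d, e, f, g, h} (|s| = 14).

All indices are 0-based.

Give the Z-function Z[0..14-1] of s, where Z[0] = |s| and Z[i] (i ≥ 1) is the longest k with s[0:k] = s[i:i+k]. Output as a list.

Z[0]=14
i=1: i≥r, start 0; Z[1]=1 grow→box=[1,2)
i=2: i≥r, start 0; Z[2]=0
i=3: i≥r, start 0; Z[3]=0
i=4: i≥r, start 0; Z[4]=0
i=5: i≥r, start 0; Z[5]=2 grow→box=[5,7)
i=6: min(r-i=1, Z[1]=1)=1; Z[6]=1
i=7: i≥r, start 0; Z[7]=0
i=8: i≥r, start 0; Z[8]=2 grow→box=[8,10)
i=9: min(r-i=1, Z[1]=1)=1; Z[9]=1
i=10: i≥r, start 0; Z[10]=0
i=11: i≥r, start 0; Z[11]=0
i=12: i≥r, start 0; Z[12]=0
i=13: i≥r, start 0; Z[13]=0

[14, 1, 0, 0, 0, 2, 1, 0, 2, 1, 0, 0, 0, 0]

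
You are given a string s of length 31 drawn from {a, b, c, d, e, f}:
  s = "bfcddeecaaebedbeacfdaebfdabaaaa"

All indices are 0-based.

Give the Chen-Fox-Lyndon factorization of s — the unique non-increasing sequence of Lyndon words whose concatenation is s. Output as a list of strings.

["bfcddeec", "aaebedbeacfdaebfdab", "a", "a", "a", "a"]

emit factor 1: 'bfcddeec' (i=0, period=8)
emit factor 2: 'aaebedbeacfdaebfdab' (i=8, period=19)
emit factor 3: 'a' (i=27, period=1)
emit factor 4: 'a' (i=28, period=1)
emit factor 5: 'a' (i=29, period=1)
emit factor 6: 'a' (i=30, period=1)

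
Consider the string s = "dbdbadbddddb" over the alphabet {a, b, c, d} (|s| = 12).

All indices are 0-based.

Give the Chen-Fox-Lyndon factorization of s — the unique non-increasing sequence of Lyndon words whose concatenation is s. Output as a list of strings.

["d", "bd", "b", "adbddddb"]

emit factor 1: 'd' (i=0, period=1)
emit factor 2: 'bd' (i=1, period=2)
emit factor 3: 'b' (i=3, period=1)
emit factor 4: 'adbddddb' (i=4, period=8)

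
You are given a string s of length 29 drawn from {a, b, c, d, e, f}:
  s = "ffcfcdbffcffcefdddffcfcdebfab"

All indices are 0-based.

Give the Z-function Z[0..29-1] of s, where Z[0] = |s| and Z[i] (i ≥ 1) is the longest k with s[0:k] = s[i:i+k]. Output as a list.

[29, 1, 0, 1, 0, 0, 0, 4, 1, 0, 3, 1, 0, 0, 1, 0, 0, 0, 6, 1, 0, 1, 0, 0, 0, 0, 1, 0, 0]

Z[0]=29
i=1: i≥r, start 0; Z[1]=1 extend→box=[1,2)
i=2: i≥r, start 0; Z[2]=0
i=3: i≥r, start 0; Z[3]=1 extend→box=[3,4)
i=4: i≥r, start 0; Z[4]=0
i=5: i≥r, start 0; Z[5]=0
i=6: i≥r, start 0; Z[6]=0
i=7: i≥r, start 0; Z[7]=4 extend→box=[7,11)
i=8: min(r-i=3, Z[1]=1)=1; Z[8]=1
i=9: min(r-i=2, Z[2]=0)=0; Z[9]=0
i=10: min(r-i=1, Z[3]=1)=1; Z[10]=3 extend→box=[10,13)
i=11: min(r-i=2, Z[1]=1)=1; Z[11]=1
i=12: min(r-i=1, Z[2]=0)=0; Z[12]=0
i=13: i≥r, start 0; Z[13]=0
i=14: i≥r, start 0; Z[14]=1 extend→box=[14,15)
i=15: i≥r, start 0; Z[15]=0
i=16: i≥r, start 0; Z[16]=0
i=17: i≥r, start 0; Z[17]=0
i=18: i≥r, start 0; Z[18]=6 extend→box=[18,24)
i=19: min(r-i=5, Z[1]=1)=1; Z[19]=1
i=20: min(r-i=4, Z[2]=0)=0; Z[20]=0
i=21: min(r-i=3, Z[3]=1)=1; Z[21]=1
i=22: min(r-i=2, Z[4]=0)=0; Z[22]=0
i=23: min(r-i=1, Z[5]=0)=0; Z[23]=0
i=24: i≥r, start 0; Z[24]=0
i=25: i≥r, start 0; Z[25]=0
i=26: i≥r, start 0; Z[26]=1 extend→box=[26,27)
i=27: i≥r, start 0; Z[27]=0
i=28: i≥r, start 0; Z[28]=0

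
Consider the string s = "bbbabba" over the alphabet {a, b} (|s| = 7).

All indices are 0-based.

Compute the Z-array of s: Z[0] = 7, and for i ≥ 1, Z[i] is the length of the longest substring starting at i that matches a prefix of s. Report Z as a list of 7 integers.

[7, 2, 1, 0, 2, 1, 0]

Z[0]=7
i=1: i≥r, start 0; Z[1]=2 scan→box=[1,3)
i=2: min(r-i=1, Z[1]=2)=1; Z[2]=1
i=3: i≥r, start 0; Z[3]=0
i=4: i≥r, start 0; Z[4]=2 scan→box=[4,6)
i=5: min(r-i=1, Z[1]=2)=1; Z[5]=1
i=6: i≥r, start 0; Z[6]=0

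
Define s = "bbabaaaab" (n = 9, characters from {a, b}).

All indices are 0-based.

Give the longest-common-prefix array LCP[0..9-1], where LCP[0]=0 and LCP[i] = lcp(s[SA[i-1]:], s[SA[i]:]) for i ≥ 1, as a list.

sorted suffixes:
  #0 SA[0]=4  'aaaab'
  #1 SA[1]=5  'aaab'
  #2 SA[2]=6  'aab'
  #3 SA[3]=7  'ab'
  #4 SA[4]=2  'abaaaab'
  #5 SA[5]=8  'b'
  #6 SA[6]=3  'baaaab'
  #7 SA[7]=1  'babaaaab'
  #8 SA[8]=0  'bbabaaaab'

SA = [4, 5, 6, 7, 2, 8, 3, 1, 0]
[i] adj suffixes → lcp
  [1] 4/5 → 3 ('aaa')
  [2] 5/6 → 2 ('aa')
  [3] 6/7 → 1 ('a')
  [4] 7/2 → 2 ('ab')
  [5] 2/8 → 0 ('')
  [6] 8/3 → 1 ('b')
  [7] 3/1 → 2 ('ba')
  [8] 1/0 → 1 ('b')

[0, 3, 2, 1, 2, 0, 1, 2, 1]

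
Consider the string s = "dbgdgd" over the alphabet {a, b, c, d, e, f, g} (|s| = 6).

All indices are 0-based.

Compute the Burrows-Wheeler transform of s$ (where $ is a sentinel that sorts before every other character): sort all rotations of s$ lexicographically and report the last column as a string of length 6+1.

rank  rotation last
    0  $dbgdgd  d
    1  bgdgd$d  d
    2  d$dbgdg  g
    3  dbgdgd$  $
    4  dgd$dbg  g
    5  gd$dbgd  d
    6  gdgd$db  b

ddg$gdb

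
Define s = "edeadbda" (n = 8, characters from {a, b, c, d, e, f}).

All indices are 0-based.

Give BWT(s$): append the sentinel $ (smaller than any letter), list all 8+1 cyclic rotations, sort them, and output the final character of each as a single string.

rank  rotation   last
    0  $edeadbda  a
    1  a$edeadbd  d
    2  adbda$ede  e
    3  bda$edead  d
    4  da$edeadb  b
    5  dbda$edea  a
    6  deadbda$e  e
    7  eadbda$ed  d
    8  edeadbda$  $

adedbaed$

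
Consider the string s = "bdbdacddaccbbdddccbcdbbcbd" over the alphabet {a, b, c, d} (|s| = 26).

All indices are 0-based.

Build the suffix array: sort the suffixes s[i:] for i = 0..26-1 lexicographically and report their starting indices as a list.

rank | idx | suffix
   0 |   8 | accbbdddccbcdbbcbd
   1 |   4 | acddaccbbdddccbcdbbcbd
   2 |  21 | bbcbd
   3 |  11 | bbdddccbcdbbcbd
   4 |  22 | bcbd
   5 |  18 | bcdbbcbd
   6 |  24 | bd
   7 |   2 | bdacddaccbbdddccbcdbbcbd
   8 |   0 | bdbdacddaccbbdddccbcdbbcbd
   9 |  12 | bdddccbcdbbcbd
  10 |  10 | cbbdddccbcdbbcbd
  11 |  17 | cbcdbbcbd
  12 |  23 | cbd
  13 |   9 | ccbbdddccbcdbbcbd
  14 |  16 | ccbcdbbcbd
  15 |  19 | cdbbcbd
  16 |   5 | cddaccbbdddccbcdbbcbd
  17 |  25 | d
  18 |   7 | daccbbdddccbcdbbcbd
  19 |   3 | dacddaccbbdddccbcdbbcbd
  20 |  20 | dbbcbd
  21 |   1 | dbdacddaccbbdddccbcdbbcbd
  22 |  15 | dccbcdbbcbd
  23 |   6 | ddaccbbdddccbcdbbcbd
  24 |  14 | ddccbcdbbcbd
  25 |  13 | dddccbcdbbcbd

[8, 4, 21, 11, 22, 18, 24, 2, 0, 12, 10, 17, 23, 9, 16, 19, 5, 25, 7, 3, 20, 1, 15, 6, 14, 13]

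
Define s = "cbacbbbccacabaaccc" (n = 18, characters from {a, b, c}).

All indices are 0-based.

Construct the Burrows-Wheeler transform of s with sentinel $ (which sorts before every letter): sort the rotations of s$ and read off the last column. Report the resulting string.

cbccbaaccbbcac$acba

rank  rotation             last
    0  $cbacbbbccacabaaccc  c
    1  aaccc$cbacbbbccacab  b
    2  abaaccc$cbacbbbccac  c
    3  acabaaccc$cbacbbbcc  c
    4  acbbbccacabaaccc$cb  b
    5  accc$cbacbbbccacaba  a
    6  baaccc$cbacbbbccaca  a
    7  bacbbbccacabaaccc$c  c
    8  bbbccacabaaccc$cbac  c
    9  bbccacabaaccc$cbacb  b
   10  bccacabaaccc$cbacbb  b
   11  c$cbacbbbccacabaacc  c
   12  cabaaccc$cbacbbbcca  a
   13  cacabaaccc$cbacbbbc  c
   14  cbacbbbccacabaaccc$  $
   15  cbbbccacabaaccc$cba  a
   16  cc$cbacbbbccacabaac  c
   17  ccacabaaccc$cbacbbb  b
   18  ccc$cbacbbbccacabaa  a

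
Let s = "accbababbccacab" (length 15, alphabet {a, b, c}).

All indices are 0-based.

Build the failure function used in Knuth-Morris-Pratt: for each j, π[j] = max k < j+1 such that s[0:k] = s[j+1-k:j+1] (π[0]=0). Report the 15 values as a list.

π[0] = 0
j=1 s[j]='c': π[1]=0 (border '')
j=2 s[j]='c': π[2]=0 (border '')
j=3 s[j]='b': π[3]=0 (border '')
j=4 s[j]='a': π[4]=1 (border 'a')
j=5 s[j]='b': k: 1→0; π[5]=0 (border '')
j=6 s[j]='a': π[6]=1 (border 'a')
j=7 s[j]='b': k: 1→0; π[7]=0 (border '')
j=8 s[j]='b': π[8]=0 (border '')
j=9 s[j]='c': π[9]=0 (border '')
j=10 s[j]='c': π[10]=0 (border '')
j=11 s[j]='a': π[11]=1 (border 'a')
j=12 s[j]='c': π[12]=2 (border 'ac')
j=13 s[j]='a': k: 2→0; π[13]=1 (border 'a')
j=14 s[j]='b': k: 1→0; π[14]=0 (border '')

[0, 0, 0, 0, 1, 0, 1, 0, 0, 0, 0, 1, 2, 1, 0]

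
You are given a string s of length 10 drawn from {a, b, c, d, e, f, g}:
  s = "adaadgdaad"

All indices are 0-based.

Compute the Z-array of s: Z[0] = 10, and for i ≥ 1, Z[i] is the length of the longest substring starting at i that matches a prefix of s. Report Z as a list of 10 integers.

[10, 0, 1, 2, 0, 0, 0, 1, 2, 0]

Z[0]=10
i=1: i≥r, start 0; Z[1]=0
i=2: i≥r, start 0; Z[2]=1 grow→box=[2,3)
i=3: i≥r, start 0; Z[3]=2 grow→box=[3,5)
i=4: min(r-i=1, Z[1]=0)=0; Z[4]=0
i=5: i≥r, start 0; Z[5]=0
i=6: i≥r, start 0; Z[6]=0
i=7: i≥r, start 0; Z[7]=1 grow→box=[7,8)
i=8: i≥r, start 0; Z[8]=2 grow→box=[8,10)
i=9: min(r-i=1, Z[1]=0)=0; Z[9]=0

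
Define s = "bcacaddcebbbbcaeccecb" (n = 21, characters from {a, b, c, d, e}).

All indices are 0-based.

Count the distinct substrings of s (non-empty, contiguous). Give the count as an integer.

rank | idx | suffix
   0 |   2 | acaddcebbbbcaeccecb
   1 |   4 | addcebbbbcaeccecb
   2 |  14 | aeccecb
   3 |  20 | b
   4 |   9 | bbbbcaeccecb
   5 |  10 | bbbcaeccecb
   6 |  11 | bbcaeccecb
   7 |   0 | bcacaddcebbbbcaeccecb
   8 |  12 | bcaeccecb
   9 |   1 | cacaddcebbbbcaeccecb
  10 |   3 | caddcebbbbcaeccecb
  11 |  13 | caeccecb
  12 |  19 | cb
  13 |  16 | ccecb
  14 |   7 | cebbbbcaeccecb
  15 |  17 | cecb
  16 |   6 | dcebbbbcaeccecb
  17 |   5 | ddcebbbbcaeccecb
  18 |   8 | ebbbbcaeccecb
  19 |  18 | ecb
  20 |  15 | eccecb

SA = [2, 4, 14, 20, 9, 10, 11, 0, 12, 1, 3, 13, 19, 16, 7, 17, 6, 5, 8, 18, 15]
[i] adj suffixes → lcp
  [1] 2/4 → 1 ('a')
  [2] 4/14 → 1 ('a')
  [3] 14/20 → 0 ('')
  [4] 20/9 → 1 ('b')
  [5] 9/10 → 3 ('bbb')
  [6] 10/11 → 2 ('bb')
  [7] 11/0 → 1 ('b')
  [8] 0/12 → 3 ('bca')
  [9] 12/1 → 0 ('')
  [10] 1/3 → 2 ('ca')
  [11] 3/13 → 2 ('ca')
  [12] 13/19 → 1 ('c')
  [13] 19/16 → 1 ('c')
  [14] 16/7 → 1 ('c')
  [15] 7/17 → 2 ('ce')
  [16] 17/6 → 0 ('')
  [17] 6/5 → 1 ('d')
  [18] 5/8 → 0 ('')
  [19] 8/18 → 1 ('e')
  [20] 18/15 → 2 ('ec')

n(n+1)/2 = 21·22/2 = 231
Σ LCP = 0 + 1 + 1 + 0 + 1 + 3 + 2 + 1 + 3 + 0 + 2 + 2 + 1 + 1 + 1 + 2 + 0 + 1 + 0 + 1 + 2 = 25
distinct = 231 − 25 = 206

206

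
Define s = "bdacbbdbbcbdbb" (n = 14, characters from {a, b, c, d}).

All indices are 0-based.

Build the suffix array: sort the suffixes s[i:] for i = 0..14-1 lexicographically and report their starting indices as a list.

sorted suffixes:
  #0 SA[0]=2  'acbbdbbcbdbb'
  #1 SA[1]=13  'b'
  #2 SA[2]=12  'bb'
  #3 SA[3]=7  'bbcbdbb'
  #4 SA[4]=4  'bbdbbcbdbb'
  #5 SA[5]=8  'bcbdbb'
  #6 SA[6]=0  'bdacbbdbbcbdbb'
  #7 SA[7]=10  'bdbb'
  #8 SA[8]=5  'bdbbcbdbb'
  #9 SA[9]=3  'cbbdbbcbdbb'
  #10 SA[10]=9  'cbdbb'
  #11 SA[11]=1  'dacbbdbbcbdbb'
  #12 SA[12]=11  'dbb'
  #13 SA[13]=6  'dbbcbdbb'

[2, 13, 12, 7, 4, 8, 0, 10, 5, 3, 9, 1, 11, 6]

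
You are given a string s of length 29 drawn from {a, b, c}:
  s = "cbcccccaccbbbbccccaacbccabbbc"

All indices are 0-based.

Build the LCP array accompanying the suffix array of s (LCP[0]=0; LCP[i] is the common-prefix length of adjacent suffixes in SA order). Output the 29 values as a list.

rank | idx | suffix
   0 |  18 | aacbccabbbc
   1 |  24 | abbbc
   2 |  19 | acbccabbbc
   3 |   7 | accbbbbccccaacbccabbbc
   4 |  10 | bbbbccccaacbccabbbc
   5 |  25 | bbbc
   6 |  11 | bbbccccaacbccabbbc
   7 |  26 | bbc
   8 |  12 | bbccccaacbccabbbc
   9 |  27 | bc
  10 |  21 | bccabbbc
  11 |  13 | bccccaacbccabbbc
  12 |   1 | bcccccaccbbbbccccaacbccabbbc
  13 |  28 | c
  14 |  17 | caacbccabbbc
  15 |  23 | cabbbc
  16 |   6 | caccbbbbccccaacbccabbbc
  17 |   9 | cbbbbccccaacbccabbbc
  18 |  20 | cbccabbbc
  19 |   0 | cbcccccaccbbbbccccaacbccabbbc
  20 |  16 | ccaacbccabbbc
  21 |  22 | ccabbbc
  22 |   5 | ccaccbbbbccccaacbccabbbc
  23 |   8 | ccbbbbccccaacbccabbbc
  24 |  15 | cccaacbccabbbc
  25 |   4 | cccaccbbbbccccaacbccabbbc
  26 |  14 | ccccaacbccabbbc
  27 |   3 | ccccaccbbbbccccaacbccabbbc
  28 |   2 | cccccaccbbbbccccaacbccabbbc

SA = [18, 24, 19, 7, 10, 25, 11, 26, 12, 27, 21, 13, 1, 28, 17, 23, 6, 9, 20, 0, 16, 22, 5, 8, 15, 4, 14, 3, 2]
[i] adj suffixes → lcp
  [1] 18/24 → 1 ('a')
  [2] 24/19 → 1 ('a')
  [3] 19/7 → 2 ('ac')
  [4] 7/10 → 0 ('')
  [5] 10/25 → 3 ('bbb')
  [6] 25/11 → 4 ('bbbc')
  [7] 11/26 → 2 ('bb')
  [8] 26/12 → 3 ('bbc')
  [9] 12/27 → 1 ('b')
  [10] 27/21 → 2 ('bc')
  [11] 21/13 → 3 ('bcc')
  [12] 13/1 → 5 ('bcccc')
  [13] 1/28 → 0 ('')
  [14] 28/17 → 1 ('c')
  [15] 17/23 → 2 ('ca')
  [16] 23/6 → 2 ('ca')
  [17] 6/9 → 1 ('c')
  [18] 9/20 → 2 ('cb')
  [19] 20/0 → 4 ('cbcc')
  [20] 0/16 → 1 ('c')
  [21] 16/22 → 3 ('cca')
  [22] 22/5 → 3 ('cca')
  [23] 5/8 → 2 ('cc')
  [24] 8/15 → 2 ('cc')
  [25] 15/4 → 4 ('ccca')
  [26] 4/14 → 3 ('ccc')
  [27] 14/3 → 5 ('cccca')
  [28] 3/2 → 4 ('cccc')

[0, 1, 1, 2, 0, 3, 4, 2, 3, 1, 2, 3, 5, 0, 1, 2, 2, 1, 2, 4, 1, 3, 3, 2, 2, 4, 3, 5, 4]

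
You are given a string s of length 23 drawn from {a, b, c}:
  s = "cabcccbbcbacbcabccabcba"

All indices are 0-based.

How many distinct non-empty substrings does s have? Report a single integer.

230

rank | idx | suffix
   0 |  22 | a
   1 |  18 | abcba
   2 |  14 | abccabcba
   3 |   1 | abcccbbcbacbcabccabcba
   4 |  10 | acbcabccabcba
   5 |  21 | ba
   6 |   9 | bacbcabccabcba
   7 |   6 | bbcbacbcabccabcba
   8 |  12 | bcabccabcba
   9 |  19 | bcba
  10 |   7 | bcbacbcabccabcba
  11 |  15 | bccabcba
  12 |   2 | bcccbbcbacbcabccabcba
  13 |  17 | cabcba
  14 |  13 | cabccabcba
  15 |   0 | cabcccbbcbacbcabccabcba
  16 |  20 | cba
  17 |   8 | cbacbcabccabcba
  18 |   5 | cbbcbacbcabccabcba
  19 |  11 | cbcabccabcba
  20 |  16 | ccabcba
  21 |   4 | ccbbcbacbcabccabcba
  22 |   3 | cccbbcbacbcabccabcba

SA = [22, 18, 14, 1, 10, 21, 9, 6, 12, 19, 7, 15, 2, 17, 13, 0, 20, 8, 5, 11, 16, 4, 3]
rank  pair      lcp
   1  s[22:],s[18:]  1  'a'
   2  s[18:],s[14:]  3  'abc'
   3  s[14:],s[1:]  4  'abcc'
   4  s[1:],s[10:]  1  'a'
   5  s[10:],s[21:]  0  ''
   6  s[21:],s[9:]  2  'ba'
   7  s[9:],s[6:]  1  'b'
   8  s[6:],s[12:]  1  'b'
   9  s[12:],s[19:]  2  'bc'
  10  s[19:],s[7:]  4  'bcba'
  11  s[7:],s[15:]  2  'bc'
  12  s[15:],s[2:]  3  'bcc'
  13  s[2:],s[17:]  0  ''
  14  s[17:],s[13:]  4  'cabc'
  15  s[13:],s[0:]  5  'cabcc'
  16  s[0:],s[20:]  1  'c'
  17  s[20:],s[8:]  3  'cba'
  18  s[8:],s[5:]  2  'cb'
  19  s[5:],s[11:]  2  'cb'
  20  s[11:],s[16:]  1  'c'
  21  s[16:],s[4:]  2  'cc'
  22  s[4:],s[3:]  2  'cc'

n(n+1)/2 = 23·24/2 = 276
Σ LCP = 0 + 1 + 3 + 4 + 1 + 0 + 2 + 1 + 1 + 2 + 4 + 2 + 3 + 0 + 4 + 5 + 1 + 3 + 2 + 2 + 1 + 2 + 2 = 46
distinct = 276 − 46 = 230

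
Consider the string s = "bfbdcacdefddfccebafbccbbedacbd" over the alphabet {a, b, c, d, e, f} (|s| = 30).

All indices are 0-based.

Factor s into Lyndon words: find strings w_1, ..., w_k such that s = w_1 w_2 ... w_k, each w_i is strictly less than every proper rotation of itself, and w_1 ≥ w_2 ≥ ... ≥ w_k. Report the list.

["bf", "bdc", "acdefddfccebafbccbbed", "acbd"]

emit factor 1: 'bf' (i=0, period=2)
emit factor 2: 'bdc' (i=2, period=3)
emit factor 3: 'acdefddfccebafbccbbed' (i=5, period=21)
emit factor 4: 'acbd' (i=26, period=4)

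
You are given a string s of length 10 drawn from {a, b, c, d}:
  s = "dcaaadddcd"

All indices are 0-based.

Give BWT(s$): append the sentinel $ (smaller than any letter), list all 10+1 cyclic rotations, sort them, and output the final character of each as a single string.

dcaaddc$dda

rank  rotation     last
    0  $dcaaadddcd  d
    1  aaadddcd$dc  c
    2  aadddcd$dca  a
    3  adddcd$dcaa  a
    4  caaadddcd$d  d
    5  cd$dcaaaddd  d
    6  d$dcaaadddc  c
    7  dcaaadddcd$  $
    8  dcd$dcaaadd  d
    9  ddcd$dcaaad  d
   10  dddcd$dcaaa  a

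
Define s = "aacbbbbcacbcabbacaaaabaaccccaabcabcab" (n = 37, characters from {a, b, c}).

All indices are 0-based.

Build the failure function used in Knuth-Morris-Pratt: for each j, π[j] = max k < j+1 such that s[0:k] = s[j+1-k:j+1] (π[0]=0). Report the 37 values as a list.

[0, 1, 0, 0, 0, 0, 0, 0, 1, 0, 0, 0, 1, 0, 0, 1, 0, 1, 2, 2, 2, 0, 1, 2, 3, 0, 0, 0, 1, 2, 0, 0, 1, 0, 0, 1, 0]

π[0] = 0
j=1 s[j]='a': π[1]=1 (border 'a')
j=2 s[j]='c': k: 1→0; π[2]=0 (border '')
j=3 s[j]='b': π[3]=0 (border '')
j=4 s[j]='b': π[4]=0 (border '')
j=5 s[j]='b': π[5]=0 (border '')
j=6 s[j]='b': π[6]=0 (border '')
j=7 s[j]='c': π[7]=0 (border '')
j=8 s[j]='a': π[8]=1 (border 'a')
j=9 s[j]='c': k: 1→0; π[9]=0 (border '')
j=10 s[j]='b': π[10]=0 (border '')
j=11 s[j]='c': π[11]=0 (border '')
j=12 s[j]='a': π[12]=1 (border 'a')
j=13 s[j]='b': k: 1→0; π[13]=0 (border '')
j=14 s[j]='b': π[14]=0 (border '')
j=15 s[j]='a': π[15]=1 (border 'a')
j=16 s[j]='c': k: 1→0; π[16]=0 (border '')
j=17 s[j]='a': π[17]=1 (border 'a')
j=18 s[j]='a': π[18]=2 (border 'aa')
j=19 s[j]='a': k: 2→1; π[19]=2 (border 'aa')
j=20 s[j]='a': k: 2→1; π[20]=2 (border 'aa')
j=21 s[j]='b': k: 2→1→0; π[21]=0 (border '')
j=22 s[j]='a': π[22]=1 (border 'a')
j=23 s[j]='a': π[23]=2 (border 'aa')
j=24 s[j]='c': π[24]=3 (border 'aac')
j=25 s[j]='c': k: 3→0; π[25]=0 (border '')
j=26 s[j]='c': π[26]=0 (border '')
j=27 s[j]='c': π[27]=0 (border '')
j=28 s[j]='a': π[28]=1 (border 'a')
j=29 s[j]='a': π[29]=2 (border 'aa')
j=30 s[j]='b': k: 2→1→0; π[30]=0 (border '')
j=31 s[j]='c': π[31]=0 (border '')
j=32 s[j]='a': π[32]=1 (border 'a')
j=33 s[j]='b': k: 1→0; π[33]=0 (border '')
j=34 s[j]='c': π[34]=0 (border '')
j=35 s[j]='a': π[35]=1 (border 'a')
j=36 s[j]='b': k: 1→0; π[36]=0 (border '')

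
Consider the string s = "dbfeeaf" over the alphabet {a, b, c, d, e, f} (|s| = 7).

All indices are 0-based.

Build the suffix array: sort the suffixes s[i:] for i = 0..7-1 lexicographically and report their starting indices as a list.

sorted suffixes:
  #0 SA[0]=5  'af'
  #1 SA[1]=1  'bfeeaf'
  #2 SA[2]=0  'dbfeeaf'
  #3 SA[3]=4  'eaf'
  #4 SA[4]=3  'eeaf'
  #5 SA[5]=6  'f'
  #6 SA[6]=2  'feeaf'

[5, 1, 0, 4, 3, 6, 2]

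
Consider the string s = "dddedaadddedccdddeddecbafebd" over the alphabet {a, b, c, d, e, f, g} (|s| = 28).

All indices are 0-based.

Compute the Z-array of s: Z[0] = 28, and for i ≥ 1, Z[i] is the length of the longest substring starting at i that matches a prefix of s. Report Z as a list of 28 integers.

Z[0]=28
i=1: outside box; Z[1]=2 grow→box=[1,3)
i=2: min(r-i=1, Z[1]=2)=1; Z[2]=1
i=3: outside box; Z[3]=0
i=4: outside box; Z[4]=1 grow→box=[4,5)
i=5: outside box; Z[5]=0
i=6: outside box; Z[6]=0
i=7: outside box; Z[7]=5 grow→box=[7,12)
i=8: min(r-i=4, Z[1]=2)=2; Z[8]=2
i=9: min(r-i=3, Z[2]=1)=1; Z[9]=1
i=10: min(r-i=2, Z[3]=0)=0; Z[10]=0
i=11: min(r-i=1, Z[4]=1)=1; Z[11]=1
i=12: outside box; Z[12]=0
i=13: outside box; Z[13]=0
i=14: outside box; Z[14]=5 grow→box=[14,19)
i=15: min(r-i=4, Z[1]=2)=2; Z[15]=2
i=16: min(r-i=3, Z[2]=1)=1; Z[16]=1
i=17: min(r-i=2, Z[3]=0)=0; Z[17]=0
i=18: min(r-i=1, Z[4]=1)=1; Z[18]=2 grow→box=[18,20)
i=19: min(r-i=1, Z[1]=2)=1; Z[19]=1
i=20: outside box; Z[20]=0
i=21: outside box; Z[21]=0
i=22: outside box; Z[22]=0
i=23: outside box; Z[23]=0
i=24: outside box; Z[24]=0
i=25: outside box; Z[25]=0
i=26: outside box; Z[26]=0
i=27: outside box; Z[27]=1 grow→box=[27,28)

[28, 2, 1, 0, 1, 0, 0, 5, 2, 1, 0, 1, 0, 0, 5, 2, 1, 0, 2, 1, 0, 0, 0, 0, 0, 0, 0, 1]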